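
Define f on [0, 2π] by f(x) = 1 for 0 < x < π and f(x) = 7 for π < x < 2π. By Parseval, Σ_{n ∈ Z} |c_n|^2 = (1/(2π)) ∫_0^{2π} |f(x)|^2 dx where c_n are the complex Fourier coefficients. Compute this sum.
Σ |c_n|^2 = 25

Parseval equates the L^2 energy of f (normalised by 1/(2π)) with the ℓ^2 sum of its Fourier coefficients: (1/(2π)) ∫_0^{2π} |f|^2 = Σ |c_n|^2.
Compute the left side: (1/(2π)) [∫_0^π 1^2 dx + ∫_π^{2π} 7^2 dx] = (1/(2π)) · (1π + 49π) = (1 + 49)/2 = 25.
So Σ_{n ∈ Z} |c_n|^2 = 25.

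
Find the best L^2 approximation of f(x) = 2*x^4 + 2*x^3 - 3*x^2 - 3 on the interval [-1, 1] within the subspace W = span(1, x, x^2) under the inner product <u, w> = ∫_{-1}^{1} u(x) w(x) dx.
g(x) = -9*x^2/7 + 6*x/5 - 111/35

The best approximation g ∈ W is the orthogonal projection of f onto W. Writing g = a_0 + a_1 x + a_2 x^2, the coefficients solve the normal equations G · a = b where
  G_{ij} = <φ_i, φ_j> and b_i = <f, φ_i>, with φ_0 = 1, φ_1 = x, φ_2 = x^2.
G =
  [2, 0, 2/3]
  [0, 2/3, 0]
  [2/3, 0, 2/5],
b = (-36/5, 4/5, -92/35).
Solving gives a_0 = -111/35, a_1 = 6/5, a_2 = -9/7, so
  g(x) = -9*x^2/7 + 6*x/5 - 111/35.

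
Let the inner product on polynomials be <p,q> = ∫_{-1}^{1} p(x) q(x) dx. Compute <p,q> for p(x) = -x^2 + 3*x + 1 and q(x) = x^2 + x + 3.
<p,q> = 94/15

Expand the product: p(x)·q(x) = -x^4 + 2*x^3 + x^2 + 10*x + 3.
∫_{-1}^{1} of each monomial x^k gives [2/(k+1) if k even, 0 if k odd]. Integrating term-by-term (or equivalently evaluating the antiderivative F(x) = -x^5/5 + x^4/2 + x^3/3 + 5*x^2 + 3*x at the endpoints):
  F(1) − F(−1) = 259/30 − (71/30) = 94/15.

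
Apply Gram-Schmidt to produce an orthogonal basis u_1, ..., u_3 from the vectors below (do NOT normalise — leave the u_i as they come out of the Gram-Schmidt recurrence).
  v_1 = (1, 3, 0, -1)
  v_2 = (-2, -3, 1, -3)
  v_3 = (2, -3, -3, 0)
Orthogonal basis:
  u_1 = (1, 3, 0, -1)
  u_2 = (-14/11, -9/11, 1, -41/11)
  u_3 = (65/27, -26/21, -533/189, -247/189)

Apply the Gram-Schmidt recurrence
  u_1 = v_1
  u_i = v_i − Σ_{j<i} ((v_i · u_j) / (u_j · u_j)) · u_j.

Step by step this gives:
  u_1 = (1, 3, 0, -1)
  u_2 = (-14/11, -9/11, 1, -41/11)
  u_3 = (65/27, -26/21, -533/189, -247/189)

Orthogonality check:
  u_2 · u_1 = 0 (should be 0)
  u_3 · u_1 = 0 (should be 0)
  u_3 · u_2 = 0 (should be 0)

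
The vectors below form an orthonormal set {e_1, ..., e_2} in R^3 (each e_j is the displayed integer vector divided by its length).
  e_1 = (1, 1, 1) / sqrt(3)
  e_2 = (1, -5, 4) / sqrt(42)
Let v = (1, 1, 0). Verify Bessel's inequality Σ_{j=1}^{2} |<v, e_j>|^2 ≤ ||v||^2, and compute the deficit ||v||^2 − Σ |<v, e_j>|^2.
Σ |<v, e_j>|^2 = 12/7; ||v||^2 = 2; deficit = 2/7

Write each e_j = u_j / sqrt(<u_j, u_j>) where u_j is the displayed integer vector. Then <v, e_j> = <v, u_j> / sqrt(<u_j, u_j>), so |<v, e_j>|^2 = <v, u_j>^2 / <u_j, u_j>.
Coefficients: <v, e_1> = 2/sqrt(3), <v, e_2> = -4/sqrt(42).
Square and sum: Σ |<v, e_j>|^2 = 12/7.
Compute ||v||^2 = v·v = 2.
Deficit = 2 − 12/7 = 2/7 ≥ 0, confirming Bessel's inequality. (The deficit equals ||v − Σ <v,e_j> e_j||^2, the squared distance from v to span{e_j}.)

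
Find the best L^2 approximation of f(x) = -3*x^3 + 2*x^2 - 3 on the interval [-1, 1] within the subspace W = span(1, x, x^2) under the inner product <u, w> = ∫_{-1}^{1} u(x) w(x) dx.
g(x) = 2*x^2 - 9*x/5 - 3

The best approximation g ∈ W is the orthogonal projection of f onto W. Writing g = a_0 + a_1 x + a_2 x^2, the coefficients solve the normal equations G · a = b where
  G_{ij} = <φ_i, φ_j> and b_i = <f, φ_i>, with φ_0 = 1, φ_1 = x, φ_2 = x^2.
G =
  [2, 0, 2/3]
  [0, 2/3, 0]
  [2/3, 0, 2/5],
b = (-14/3, -6/5, -6/5).
Solving gives a_0 = -3, a_1 = -9/5, a_2 = 2, so
  g(x) = 2*x^2 - 9*x/5 - 3.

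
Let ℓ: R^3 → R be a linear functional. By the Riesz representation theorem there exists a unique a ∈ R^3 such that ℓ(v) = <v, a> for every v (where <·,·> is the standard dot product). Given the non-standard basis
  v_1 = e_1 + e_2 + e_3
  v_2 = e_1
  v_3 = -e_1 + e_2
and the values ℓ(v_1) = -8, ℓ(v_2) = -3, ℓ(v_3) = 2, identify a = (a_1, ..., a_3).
a = (-3, -1, -4)

Write a = (a_1, ..., a_3) in the standard basis. For each basis vector v_i, ℓ(v_i) = <v_i, a> is a linear equation in the a_j's. Collect the n equations into a matrix system V a = ℓ, where row i of V is v_i (expressed in the standard basis). Since V is invertible (lower-triangular with 1s on the diagonal, up to permutation), solve by back-substitution:
  V =
[[1, 1, 1],
 [1, 0, 0],
 [-1, 1, 0]]
  V a = (-8, -3, 2)
Solving gives a = (-3, -1, -4).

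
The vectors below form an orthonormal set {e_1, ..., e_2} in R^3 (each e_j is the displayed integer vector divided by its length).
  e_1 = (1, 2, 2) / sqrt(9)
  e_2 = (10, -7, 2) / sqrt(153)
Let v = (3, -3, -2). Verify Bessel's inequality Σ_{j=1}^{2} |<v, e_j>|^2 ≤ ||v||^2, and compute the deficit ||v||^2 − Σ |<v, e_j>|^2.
Σ |<v, e_j>|^2 = 338/17; ||v||^2 = 22; deficit = 36/17

Write each e_j = u_j / sqrt(<u_j, u_j>) where u_j is the displayed integer vector. Then <v, e_j> = <v, u_j> / sqrt(<u_j, u_j>), so |<v, e_j>|^2 = <v, u_j>^2 / <u_j, u_j>.
Coefficients: <v, e_1> = -7/sqrt(9), <v, e_2> = 47/sqrt(153).
Square and sum: Σ |<v, e_j>|^2 = 338/17.
Compute ||v||^2 = v·v = 22.
Deficit = 22 − 338/17 = 36/17 ≥ 0, confirming Bessel's inequality. (The deficit equals ||v − Σ <v,e_j> e_j||^2, the squared distance from v to span{e_j}.)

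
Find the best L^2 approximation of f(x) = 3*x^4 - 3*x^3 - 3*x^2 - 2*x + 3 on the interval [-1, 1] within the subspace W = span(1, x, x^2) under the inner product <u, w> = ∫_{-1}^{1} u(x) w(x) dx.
g(x) = -3*x^2/7 - 19*x/5 + 96/35

The best approximation g ∈ W is the orthogonal projection of f onto W. Writing g = a_0 + a_1 x + a_2 x^2, the coefficients solve the normal equations G · a = b where
  G_{ij} = <φ_i, φ_j> and b_i = <f, φ_i>, with φ_0 = 1, φ_1 = x, φ_2 = x^2.
G =
  [2, 0, 2/3]
  [0, 2/3, 0]
  [2/3, 0, 2/5],
b = (26/5, -38/15, 58/35).
Solving gives a_0 = 96/35, a_1 = -19/5, a_2 = -3/7, so
  g(x) = -3*x^2/7 - 19*x/5 + 96/35.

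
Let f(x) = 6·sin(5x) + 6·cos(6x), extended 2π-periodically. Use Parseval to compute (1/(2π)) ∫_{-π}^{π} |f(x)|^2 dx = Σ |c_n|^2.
Σ |c_n|^2 = 36

Expand |f|^2 and use orthogonality of {sin(nx), cos(mx)} on [-π, π]:
  ∫_{-π}^{π} sin(nx)^2 dx = π, ∫ cos(mx)^2 dx = π, and cross terms integrate to 0.
So ∫_{-π}^{π} f(x)^2 dx = 6^2 · π + 6^2 · π = (36 + 36)π.
Divide by 2π: (36 + 36)/2 = 36.
By Parseval, this equals Σ |c_n|^2.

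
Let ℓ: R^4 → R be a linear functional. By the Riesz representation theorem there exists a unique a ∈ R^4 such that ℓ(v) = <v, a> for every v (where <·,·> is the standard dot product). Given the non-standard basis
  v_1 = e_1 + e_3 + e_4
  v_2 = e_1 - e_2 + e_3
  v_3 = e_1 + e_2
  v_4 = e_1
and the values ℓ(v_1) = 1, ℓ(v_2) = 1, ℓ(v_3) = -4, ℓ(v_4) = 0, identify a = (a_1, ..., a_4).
a = (0, -4, -3, 4)

Write a = (a_1, ..., a_4) in the standard basis. For each basis vector v_i, ℓ(v_i) = <v_i, a> is a linear equation in the a_j's. Collect the n equations into a matrix system V a = ℓ, where row i of V is v_i (expressed in the standard basis). Since V is invertible (lower-triangular with 1s on the diagonal, up to permutation), solve by back-substitution:
  V =
[[1, 0, 1, 1],
 [1, -1, 1, 0],
 [1, 1, 0, 0],
 [1, 0, 0, 0]]
  V a = (1, 1, -4, 0)
Solving gives a = (0, -4, -3, 4).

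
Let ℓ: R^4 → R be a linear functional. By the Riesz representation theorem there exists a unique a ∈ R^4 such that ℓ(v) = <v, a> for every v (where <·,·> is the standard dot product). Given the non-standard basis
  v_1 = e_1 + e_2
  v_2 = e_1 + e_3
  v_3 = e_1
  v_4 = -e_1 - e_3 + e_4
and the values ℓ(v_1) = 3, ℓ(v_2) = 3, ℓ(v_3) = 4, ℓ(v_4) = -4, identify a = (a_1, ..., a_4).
a = (4, -1, -1, -1)

Write a = (a_1, ..., a_4) in the standard basis. For each basis vector v_i, ℓ(v_i) = <v_i, a> is a linear equation in the a_j's. Collect the n equations into a matrix system V a = ℓ, where row i of V is v_i (expressed in the standard basis). Since V is invertible (lower-triangular with 1s on the diagonal, up to permutation), solve by back-substitution:
  V =
[[1, 1, 0, 0],
 [1, 0, 1, 0],
 [1, 0, 0, 0],
 [-1, 0, -1, 1]]
  V a = (3, 3, 4, -4)
Solving gives a = (4, -1, -1, -1).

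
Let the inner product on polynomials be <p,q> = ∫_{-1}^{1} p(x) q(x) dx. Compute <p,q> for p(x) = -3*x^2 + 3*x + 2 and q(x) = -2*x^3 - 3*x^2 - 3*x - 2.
<p,q> = -64/5

Expand the product: p(x)·q(x) = 6*x^5 + 3*x^4 - 4*x^3 - 9*x^2 - 12*x - 4.
∫_{-1}^{1} of each monomial x^k gives [2/(k+1) if k even, 0 if k odd]. Integrating term-by-term (or equivalently evaluating the antiderivative F(x) = x^6 + 3*x^5/5 - x^4 - 3*x^3 - 6*x^2 - 4*x at the endpoints):
  F(1) − F(−1) = -62/5 − (2/5) = -64/5.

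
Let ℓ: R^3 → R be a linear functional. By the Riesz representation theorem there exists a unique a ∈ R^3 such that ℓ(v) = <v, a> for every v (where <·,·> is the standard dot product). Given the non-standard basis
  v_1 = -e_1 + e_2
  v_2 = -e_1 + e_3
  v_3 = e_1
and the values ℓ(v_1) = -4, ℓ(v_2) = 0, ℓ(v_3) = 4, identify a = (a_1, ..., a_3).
a = (4, 0, 4)

Write a = (a_1, ..., a_3) in the standard basis. For each basis vector v_i, ℓ(v_i) = <v_i, a> is a linear equation in the a_j's. Collect the n equations into a matrix system V a = ℓ, where row i of V is v_i (expressed in the standard basis). Since V is invertible (lower-triangular with 1s on the diagonal, up to permutation), solve by back-substitution:
  V =
[[-1, 1, 0],
 [-1, 0, 1],
 [1, 0, 0]]
  V a = (-4, 0, 4)
Solving gives a = (4, 0, 4).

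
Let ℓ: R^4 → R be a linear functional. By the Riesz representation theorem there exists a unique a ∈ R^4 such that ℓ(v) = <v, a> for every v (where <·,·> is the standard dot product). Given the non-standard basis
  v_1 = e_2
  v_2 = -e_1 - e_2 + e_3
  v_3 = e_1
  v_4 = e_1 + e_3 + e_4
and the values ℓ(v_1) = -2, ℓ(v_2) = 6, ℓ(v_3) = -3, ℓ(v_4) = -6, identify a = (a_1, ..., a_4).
a = (-3, -2, 1, -4)

Write a = (a_1, ..., a_4) in the standard basis. For each basis vector v_i, ℓ(v_i) = <v_i, a> is a linear equation in the a_j's. Collect the n equations into a matrix system V a = ℓ, where row i of V is v_i (expressed in the standard basis). Since V is invertible (lower-triangular with 1s on the diagonal, up to permutation), solve by back-substitution:
  V =
[[0, 1, 0, 0],
 [-1, -1, 1, 0],
 [1, 0, 0, 0],
 [1, 0, 1, 1]]
  V a = (-2, 6, -3, -6)
Solving gives a = (-3, -2, 1, -4).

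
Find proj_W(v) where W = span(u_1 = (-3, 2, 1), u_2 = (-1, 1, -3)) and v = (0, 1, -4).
proj_W(v) = (-7/25, 3/5, -101/25)

Set up U = [u_1 | ... | u_2] ∈ R^(3×2). The projector onto W = col(U) is P = U (U^T U)^(-1) U^T.
Compute U^T U =
  [14, 2]
  [2, 11],
and U^T v = (-2, 13).
Solve U^T U · c = U^T v for the coefficients: c = (-8/25, 31/25). The projection is proj_W(v) = U c.
Check: (v - proj_W(v)) · u_1 = 0  (should be 0).
Check: (v - proj_W(v)) · u_2 = 0  (should be 0).
Result: proj_W(v) = (-7/25, 3/5, -101/25).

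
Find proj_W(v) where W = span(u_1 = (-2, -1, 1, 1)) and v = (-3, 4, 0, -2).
proj_W(v) = (0, 0, 0, 0)

Set up U = [u_1 | ... | u_1] ∈ R^(4×1). The projector onto W = col(U) is P = U (U^T U)^(-1) U^T.
Compute U^T U =
  [7],
and U^T v = (0).
Solve U^T U · c = U^T v for the coefficients: c = (0). The projection is proj_W(v) = U c.
Check: (v - proj_W(v)) · u_1 = 0  (should be 0).
Result: proj_W(v) = (0, 0, 0, 0).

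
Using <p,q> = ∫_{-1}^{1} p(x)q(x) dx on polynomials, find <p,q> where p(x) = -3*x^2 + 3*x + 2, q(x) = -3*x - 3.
<p,q> = -12

Expand the product: p(x)·q(x) = 9*x^3 - 15*x - 6.
∫_{-1}^{1} of each monomial x^k gives [2/(k+1) if k even, 0 if k odd]. Integrating term-by-term (or equivalently evaluating the antiderivative F(x) = 9*x^4/4 - 15*x^2/2 - 6*x at the endpoints):
  F(1) − F(−1) = -45/4 − (3/4) = -12.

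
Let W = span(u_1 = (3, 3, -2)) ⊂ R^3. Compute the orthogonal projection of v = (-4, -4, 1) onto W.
proj_W(v) = (-39/11, -39/11, 26/11)

Set up U = [u_1 | ... | u_1] ∈ R^(3×1). The projector onto W = col(U) is P = U (U^T U)^(-1) U^T.
Compute U^T U =
  [22],
and U^T v = (-26).
Solve U^T U · c = U^T v for the coefficients: c = (-13/11). The projection is proj_W(v) = U c.
Check: (v - proj_W(v)) · u_1 = 0  (should be 0).
Result: proj_W(v) = (-39/11, -39/11, 26/11).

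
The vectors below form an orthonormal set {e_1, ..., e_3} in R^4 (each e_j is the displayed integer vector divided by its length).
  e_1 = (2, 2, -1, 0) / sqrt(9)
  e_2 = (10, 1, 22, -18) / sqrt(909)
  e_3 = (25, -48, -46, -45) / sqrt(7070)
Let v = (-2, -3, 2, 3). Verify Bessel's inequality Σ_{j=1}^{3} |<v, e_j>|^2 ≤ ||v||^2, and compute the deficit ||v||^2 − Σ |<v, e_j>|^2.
Σ |<v, e_j>|^2 = 197/10; ||v||^2 = 26; deficit = 63/10

Write each e_j = u_j / sqrt(<u_j, u_j>) where u_j is the displayed integer vector. Then <v, e_j> = <v, u_j> / sqrt(<u_j, u_j>), so |<v, e_j>|^2 = <v, u_j>^2 / <u_j, u_j>.
Coefficients: <v, e_1> = -12/sqrt(9), <v, e_2> = -33/sqrt(909), <v, e_3> = -133/sqrt(7070).
Square and sum: Σ |<v, e_j>|^2 = 197/10.
Compute ||v||^2 = v·v = 26.
Deficit = 26 − 197/10 = 63/10 ≥ 0, confirming Bessel's inequality. (The deficit equals ||v − Σ <v,e_j> e_j||^2, the squared distance from v to span{e_j}.)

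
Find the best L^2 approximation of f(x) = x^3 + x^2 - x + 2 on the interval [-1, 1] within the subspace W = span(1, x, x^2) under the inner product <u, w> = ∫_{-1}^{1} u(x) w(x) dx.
g(x) = x^2 - 2*x/5 + 2

The best approximation g ∈ W is the orthogonal projection of f onto W. Writing g = a_0 + a_1 x + a_2 x^2, the coefficients solve the normal equations G · a = b where
  G_{ij} = <φ_i, φ_j> and b_i = <f, φ_i>, with φ_0 = 1, φ_1 = x, φ_2 = x^2.
G =
  [2, 0, 2/3]
  [0, 2/3, 0]
  [2/3, 0, 2/5],
b = (14/3, -4/15, 26/15).
Solving gives a_0 = 2, a_1 = -2/5, a_2 = 1, so
  g(x) = x^2 - 2*x/5 + 2.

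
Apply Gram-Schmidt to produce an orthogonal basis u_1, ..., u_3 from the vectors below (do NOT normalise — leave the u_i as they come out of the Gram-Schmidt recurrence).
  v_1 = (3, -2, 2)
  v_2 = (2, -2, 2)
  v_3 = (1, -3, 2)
Orthogonal basis:
  u_1 = (3, -2, 2)
  u_2 = (-8/17, -6/17, 6/17)
  u_3 = (0, -1/2, -1/2)

Apply the Gram-Schmidt recurrence
  u_1 = v_1
  u_i = v_i − Σ_{j<i} ((v_i · u_j) / (u_j · u_j)) · u_j.

Step by step this gives:
  u_1 = (3, -2, 2)
  u_2 = (-8/17, -6/17, 6/17)
  u_3 = (0, -1/2, -1/2)

Orthogonality check:
  u_2 · u_1 = 0 (should be 0)
  u_3 · u_1 = 0 (should be 0)
  u_3 · u_2 = 0 (should be 0)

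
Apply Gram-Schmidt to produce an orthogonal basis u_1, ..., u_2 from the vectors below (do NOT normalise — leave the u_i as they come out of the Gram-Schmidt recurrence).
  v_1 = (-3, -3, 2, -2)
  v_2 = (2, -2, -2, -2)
Orthogonal basis:
  u_1 = (-3, -3, 2, -2)
  u_2 = (2, -2, -2, -2)

Apply the Gram-Schmidt recurrence
  u_1 = v_1
  u_i = v_i − Σ_{j<i} ((v_i · u_j) / (u_j · u_j)) · u_j.

Step by step this gives:
  u_1 = (-3, -3, 2, -2)
  u_2 = (2, -2, -2, -2)

Orthogonality check:
  u_2 · u_1 = 0 (should be 0)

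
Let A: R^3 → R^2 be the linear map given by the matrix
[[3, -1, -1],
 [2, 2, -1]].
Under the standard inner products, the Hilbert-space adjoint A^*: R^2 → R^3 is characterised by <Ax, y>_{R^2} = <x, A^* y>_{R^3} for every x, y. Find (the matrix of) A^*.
A^* = A^T =
[[3, 2],
 [-1, 2],
 [-1, -1]]

For real matrices with standard dot products, the defining identity <Ax, y> = <x, A^* y> gives (Ax)^T y = x^T (A^*) y, i.e. x^T A^T y = x^T (A^*) y. Since this holds for all x, y, we must have A^* = A^T. Therefore
A^* =
[[3, 2],
 [-1, 2],
 [-1, -1]].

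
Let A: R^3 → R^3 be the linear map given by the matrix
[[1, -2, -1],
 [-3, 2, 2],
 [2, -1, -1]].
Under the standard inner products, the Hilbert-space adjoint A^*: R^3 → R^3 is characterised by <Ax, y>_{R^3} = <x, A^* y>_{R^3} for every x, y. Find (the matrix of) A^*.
A^* = A^T =
[[1, -3, 2],
 [-2, 2, -1],
 [-1, 2, -1]]

For real matrices with standard dot products, the defining identity <Ax, y> = <x, A^* y> gives (Ax)^T y = x^T (A^*) y, i.e. x^T A^T y = x^T (A^*) y. Since this holds for all x, y, we must have A^* = A^T. Therefore
A^* =
[[1, -3, 2],
 [-2, 2, -1],
 [-1, 2, -1]].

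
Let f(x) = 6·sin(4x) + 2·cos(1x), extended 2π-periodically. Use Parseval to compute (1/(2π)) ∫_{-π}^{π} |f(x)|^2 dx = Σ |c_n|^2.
Σ |c_n|^2 = 20

Expand |f|^2 and use orthogonality of {sin(nx), cos(mx)} on [-π, π]:
  ∫_{-π}^{π} sin(nx)^2 dx = π, ∫ cos(mx)^2 dx = π, and cross terms integrate to 0.
So ∫_{-π}^{π} f(x)^2 dx = 6^2 · π + 2^2 · π = (36 + 4)π.
Divide by 2π: (36 + 4)/2 = 20.
By Parseval, this equals Σ |c_n|^2.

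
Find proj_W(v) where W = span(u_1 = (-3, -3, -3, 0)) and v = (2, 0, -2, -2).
proj_W(v) = (0, 0, 0, 0)

Set up U = [u_1 | ... | u_1] ∈ R^(4×1). The projector onto W = col(U) is P = U (U^T U)^(-1) U^T.
Compute U^T U =
  [27],
and U^T v = (0).
Solve U^T U · c = U^T v for the coefficients: c = (0). The projection is proj_W(v) = U c.
Check: (v - proj_W(v)) · u_1 = 0  (should be 0).
Result: proj_W(v) = (0, 0, 0, 0).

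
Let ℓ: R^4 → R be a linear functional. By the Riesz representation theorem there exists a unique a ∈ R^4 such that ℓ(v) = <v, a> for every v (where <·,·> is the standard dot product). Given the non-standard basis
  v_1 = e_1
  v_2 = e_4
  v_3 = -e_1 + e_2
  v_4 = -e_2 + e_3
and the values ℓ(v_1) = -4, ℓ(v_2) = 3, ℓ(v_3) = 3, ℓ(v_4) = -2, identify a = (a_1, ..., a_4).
a = (-4, -1, -3, 3)

Write a = (a_1, ..., a_4) in the standard basis. For each basis vector v_i, ℓ(v_i) = <v_i, a> is a linear equation in the a_j's. Collect the n equations into a matrix system V a = ℓ, where row i of V is v_i (expressed in the standard basis). Since V is invertible (lower-triangular with 1s on the diagonal, up to permutation), solve by back-substitution:
  V =
[[1, 0, 0, 0],
 [0, 0, 0, 1],
 [-1, 1, 0, 0],
 [0, -1, 1, 0]]
  V a = (-4, 3, 3, -2)
Solving gives a = (-4, -1, -3, 3).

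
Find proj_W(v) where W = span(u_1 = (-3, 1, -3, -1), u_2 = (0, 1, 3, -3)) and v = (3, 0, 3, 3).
proj_W(v) = (1197/355, -504/355, 882/355, 714/355)

Set up U = [u_1 | ... | u_2] ∈ R^(4×2). The projector onto W = col(U) is P = U (U^T U)^(-1) U^T.
Compute U^T U =
  [20, -5]
  [-5, 19],
and U^T v = (-21, 0).
Solve U^T U · c = U^T v for the coefficients: c = (-399/355, -21/71). The projection is proj_W(v) = U c.
Check: (v - proj_W(v)) · u_1 = 0  (should be 0).
Check: (v - proj_W(v)) · u_2 = 0  (should be 0).
Result: proj_W(v) = (1197/355, -504/355, 882/355, 714/355).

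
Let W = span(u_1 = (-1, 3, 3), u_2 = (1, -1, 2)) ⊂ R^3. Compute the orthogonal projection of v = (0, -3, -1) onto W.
proj_W(v) = (117/110, -53/22, -68/55)

Set up U = [u_1 | ... | u_2] ∈ R^(3×2). The projector onto W = col(U) is P = U (U^T U)^(-1) U^T.
Compute U^T U =
  [19, 2]
  [2, 6],
and U^T v = (-12, 1).
Solve U^T U · c = U^T v for the coefficients: c = (-37/55, 43/110). The projection is proj_W(v) = U c.
Check: (v - proj_W(v)) · u_1 = 0  (should be 0).
Check: (v - proj_W(v)) · u_2 = 0  (should be 0).
Result: proj_W(v) = (117/110, -53/22, -68/55).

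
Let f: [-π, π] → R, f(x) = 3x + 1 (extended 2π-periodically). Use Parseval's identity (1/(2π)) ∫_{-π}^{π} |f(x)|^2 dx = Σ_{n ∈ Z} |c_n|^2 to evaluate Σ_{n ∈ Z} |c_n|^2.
Σ |c_n|^2 = 3π^2 + 1

Expand and integrate term by term over [-π, π]:
  ∫ (3x)^2 dx = 9·(2π^3/3); ∫ 2·3·(1)·x dx = 0 (odd integrand); ∫ 1^2 dx = 1·2π.
So (1/(2π)) ∫_{-π}^{π} (3x + 1)^2 dx = 9π^2/3 + 1 = 3π^2 + 1.
Parseval ⇒ Σ |c_n|^2 = 3π^2 + 1.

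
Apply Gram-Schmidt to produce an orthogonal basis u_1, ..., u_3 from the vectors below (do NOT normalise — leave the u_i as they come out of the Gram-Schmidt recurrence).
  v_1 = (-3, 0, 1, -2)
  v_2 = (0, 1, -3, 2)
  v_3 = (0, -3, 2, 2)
Orthogonal basis:
  u_1 = (-3, 0, 1, -2)
  u_2 = (-3/2, 1, -5/2, 1)
  u_3 = (-9/7, -17/7, 5/7, 16/7)

Apply the Gram-Schmidt recurrence
  u_1 = v_1
  u_i = v_i − Σ_{j<i} ((v_i · u_j) / (u_j · u_j)) · u_j.

Step by step this gives:
  u_1 = (-3, 0, 1, -2)
  u_2 = (-3/2, 1, -5/2, 1)
  u_3 = (-9/7, -17/7, 5/7, 16/7)

Orthogonality check:
  u_2 · u_1 = 0 (should be 0)
  u_3 · u_1 = 0 (should be 0)
  u_3 · u_2 = 0 (should be 0)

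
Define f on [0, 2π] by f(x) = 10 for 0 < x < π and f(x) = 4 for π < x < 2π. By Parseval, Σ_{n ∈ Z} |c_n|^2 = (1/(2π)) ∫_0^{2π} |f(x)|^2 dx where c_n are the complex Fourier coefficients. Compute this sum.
Σ |c_n|^2 = 58

Parseval equates the L^2 energy of f (normalised by 1/(2π)) with the ℓ^2 sum of its Fourier coefficients: (1/(2π)) ∫_0^{2π} |f|^2 = Σ |c_n|^2.
Compute the left side: (1/(2π)) [∫_0^π 10^2 dx + ∫_π^{2π} 4^2 dx] = (1/(2π)) · (100π + 16π) = (100 + 16)/2 = 58.
So Σ_{n ∈ Z} |c_n|^2 = 58.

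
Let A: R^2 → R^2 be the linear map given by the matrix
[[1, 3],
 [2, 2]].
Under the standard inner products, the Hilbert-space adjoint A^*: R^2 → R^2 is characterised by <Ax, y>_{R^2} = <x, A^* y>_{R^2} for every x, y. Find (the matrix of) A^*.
A^* = A^T =
[[1, 2],
 [3, 2]]

For real matrices with standard dot products, the defining identity <Ax, y> = <x, A^* y> gives (Ax)^T y = x^T (A^*) y, i.e. x^T A^T y = x^T (A^*) y. Since this holds for all x, y, we must have A^* = A^T. Therefore
A^* =
[[1, 2],
 [3, 2]].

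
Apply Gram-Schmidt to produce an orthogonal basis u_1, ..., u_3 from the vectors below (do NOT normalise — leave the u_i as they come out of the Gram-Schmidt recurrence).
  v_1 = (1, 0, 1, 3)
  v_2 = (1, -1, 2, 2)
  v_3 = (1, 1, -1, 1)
Orthogonal basis:
  u_1 = (1, 0, 1, 3)
  u_2 = (2/11, -1, 13/11, -5/11)
  u_3 = (26/29, 2/29, -5/29, -7/29)

Apply the Gram-Schmidt recurrence
  u_1 = v_1
  u_i = v_i − Σ_{j<i} ((v_i · u_j) / (u_j · u_j)) · u_j.

Step by step this gives:
  u_1 = (1, 0, 1, 3)
  u_2 = (2/11, -1, 13/11, -5/11)
  u_3 = (26/29, 2/29, -5/29, -7/29)

Orthogonality check:
  u_2 · u_1 = 0 (should be 0)
  u_3 · u_1 = 0 (should be 0)
  u_3 · u_2 = 0 (should be 0)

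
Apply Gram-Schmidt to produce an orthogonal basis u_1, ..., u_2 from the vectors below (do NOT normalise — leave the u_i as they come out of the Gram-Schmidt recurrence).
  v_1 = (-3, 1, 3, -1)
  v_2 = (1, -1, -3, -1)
Orthogonal basis:
  u_1 = (-3, 1, 3, -1)
  u_2 = (-4/5, -2/5, -6/5, -8/5)

Apply the Gram-Schmidt recurrence
  u_1 = v_1
  u_i = v_i − Σ_{j<i} ((v_i · u_j) / (u_j · u_j)) · u_j.

Step by step this gives:
  u_1 = (-3, 1, 3, -1)
  u_2 = (-4/5, -2/5, -6/5, -8/5)

Orthogonality check:
  u_2 · u_1 = 0 (should be 0)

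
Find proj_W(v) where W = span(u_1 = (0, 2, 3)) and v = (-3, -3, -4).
proj_W(v) = (0, -36/13, -54/13)

Set up U = [u_1 | ... | u_1] ∈ R^(3×1). The projector onto W = col(U) is P = U (U^T U)^(-1) U^T.
Compute U^T U =
  [13],
and U^T v = (-18).
Solve U^T U · c = U^T v for the coefficients: c = (-18/13). The projection is proj_W(v) = U c.
Check: (v - proj_W(v)) · u_1 = 0  (should be 0).
Result: proj_W(v) = (0, -36/13, -54/13).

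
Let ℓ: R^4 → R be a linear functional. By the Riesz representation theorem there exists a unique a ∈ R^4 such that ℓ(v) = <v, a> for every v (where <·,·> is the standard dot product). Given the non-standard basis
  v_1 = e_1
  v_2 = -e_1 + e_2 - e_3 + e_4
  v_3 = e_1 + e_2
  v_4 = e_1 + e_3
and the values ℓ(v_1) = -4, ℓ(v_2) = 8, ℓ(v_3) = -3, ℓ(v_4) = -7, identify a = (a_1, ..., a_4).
a = (-4, 1, -3, 0)

Write a = (a_1, ..., a_4) in the standard basis. For each basis vector v_i, ℓ(v_i) = <v_i, a> is a linear equation in the a_j's. Collect the n equations into a matrix system V a = ℓ, where row i of V is v_i (expressed in the standard basis). Since V is invertible (lower-triangular with 1s on the diagonal, up to permutation), solve by back-substitution:
  V =
[[1, 0, 0, 0],
 [-1, 1, -1, 1],
 [1, 1, 0, 0],
 [1, 0, 1, 0]]
  V a = (-4, 8, -3, -7)
Solving gives a = (-4, 1, -3, 0).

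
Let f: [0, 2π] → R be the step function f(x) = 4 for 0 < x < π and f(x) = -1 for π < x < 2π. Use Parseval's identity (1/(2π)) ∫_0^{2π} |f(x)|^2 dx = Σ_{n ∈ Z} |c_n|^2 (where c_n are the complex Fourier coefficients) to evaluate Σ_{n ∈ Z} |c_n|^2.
Σ |c_n|^2 = 17/2

Parseval equates the L^2 energy of f (normalised by 1/(2π)) with the ℓ^2 sum of its Fourier coefficients: (1/(2π)) ∫_0^{2π} |f|^2 = Σ |c_n|^2.
Compute the left side: (1/(2π)) [∫_0^π 4^2 dx + ∫_π^{2π} (-1)^2 dx] = (1/(2π)) · (16π + 1π) = (16 + 1)/2 = 17/2.
So Σ_{n ∈ Z} |c_n|^2 = 17/2.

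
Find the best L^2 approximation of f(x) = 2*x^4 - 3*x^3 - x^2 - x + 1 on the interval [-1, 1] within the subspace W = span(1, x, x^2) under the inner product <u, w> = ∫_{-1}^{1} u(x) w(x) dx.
g(x) = 5*x^2/7 - 14*x/5 + 29/35

The best approximation g ∈ W is the orthogonal projection of f onto W. Writing g = a_0 + a_1 x + a_2 x^2, the coefficients solve the normal equations G · a = b where
  G_{ij} = <φ_i, φ_j> and b_i = <f, φ_i>, with φ_0 = 1, φ_1 = x, φ_2 = x^2.
G =
  [2, 0, 2/3]
  [0, 2/3, 0]
  [2/3, 0, 2/5],
b = (32/15, -28/15, 88/105).
Solving gives a_0 = 29/35, a_1 = -14/5, a_2 = 5/7, so
  g(x) = 5*x^2/7 - 14*x/5 + 29/35.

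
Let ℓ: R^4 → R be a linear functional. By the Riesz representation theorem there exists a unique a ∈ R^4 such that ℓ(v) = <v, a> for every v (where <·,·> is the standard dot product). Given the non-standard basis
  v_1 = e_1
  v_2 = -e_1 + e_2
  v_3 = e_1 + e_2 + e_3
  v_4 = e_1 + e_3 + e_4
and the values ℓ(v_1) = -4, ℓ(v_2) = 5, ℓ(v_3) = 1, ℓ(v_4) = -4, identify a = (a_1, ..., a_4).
a = (-4, 1, 4, -4)

Write a = (a_1, ..., a_4) in the standard basis. For each basis vector v_i, ℓ(v_i) = <v_i, a> is a linear equation in the a_j's. Collect the n equations into a matrix system V a = ℓ, where row i of V is v_i (expressed in the standard basis). Since V is invertible (lower-triangular with 1s on the diagonal, up to permutation), solve by back-substitution:
  V =
[[1, 0, 0, 0],
 [-1, 1, 0, 0],
 [1, 1, 1, 0],
 [1, 0, 1, 1]]
  V a = (-4, 5, 1, -4)
Solving gives a = (-4, 1, 4, -4).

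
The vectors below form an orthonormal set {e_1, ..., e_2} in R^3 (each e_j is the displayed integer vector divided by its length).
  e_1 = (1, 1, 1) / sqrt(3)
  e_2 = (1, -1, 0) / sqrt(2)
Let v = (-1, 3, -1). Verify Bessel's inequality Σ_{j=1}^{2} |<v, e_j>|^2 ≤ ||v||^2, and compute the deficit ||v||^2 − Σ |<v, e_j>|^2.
Σ |<v, e_j>|^2 = 25/3; ||v||^2 = 11; deficit = 8/3

Write each e_j = u_j / sqrt(<u_j, u_j>) where u_j is the displayed integer vector. Then <v, e_j> = <v, u_j> / sqrt(<u_j, u_j>), so |<v, e_j>|^2 = <v, u_j>^2 / <u_j, u_j>.
Coefficients: <v, e_1> = 1/sqrt(3), <v, e_2> = -4/sqrt(2).
Square and sum: Σ |<v, e_j>|^2 = 25/3.
Compute ||v||^2 = v·v = 11.
Deficit = 11 − 25/3 = 8/3 ≥ 0, confirming Bessel's inequality. (The deficit equals ||v − Σ <v,e_j> e_j||^2, the squared distance from v to span{e_j}.)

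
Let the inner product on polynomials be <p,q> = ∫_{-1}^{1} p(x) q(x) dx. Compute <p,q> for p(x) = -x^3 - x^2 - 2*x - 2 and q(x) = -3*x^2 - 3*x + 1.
<p,q> = 86/15

Expand the product: p(x)·q(x) = 3*x^5 + 6*x^4 + 8*x^3 + 11*x^2 + 4*x - 2.
∫_{-1}^{1} of each monomial x^k gives [2/(k+1) if k even, 0 if k odd]. Integrating term-by-term (or equivalently evaluating the antiderivative F(x) = x^6/2 + 6*x^5/5 + 2*x^4 + 11*x^3/3 + 2*x^2 - 2*x at the endpoints):
  F(1) − F(−1) = 221/30 − (49/30) = 86/15.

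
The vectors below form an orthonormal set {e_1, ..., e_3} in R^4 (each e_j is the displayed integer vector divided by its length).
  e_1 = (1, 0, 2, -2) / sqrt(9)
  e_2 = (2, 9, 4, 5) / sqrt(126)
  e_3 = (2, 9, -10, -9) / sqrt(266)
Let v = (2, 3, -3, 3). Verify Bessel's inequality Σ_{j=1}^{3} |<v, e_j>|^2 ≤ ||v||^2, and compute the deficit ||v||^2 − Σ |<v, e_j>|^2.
Σ |<v, e_j>|^2 = 468/19; ||v||^2 = 31; deficit = 121/19

Write each e_j = u_j / sqrt(<u_j, u_j>) where u_j is the displayed integer vector. Then <v, e_j> = <v, u_j> / sqrt(<u_j, u_j>), so |<v, e_j>|^2 = <v, u_j>^2 / <u_j, u_j>.
Coefficients: <v, e_1> = -10/sqrt(9), <v, e_2> = 34/sqrt(126), <v, e_3> = 34/sqrt(266).
Square and sum: Σ |<v, e_j>|^2 = 468/19.
Compute ||v||^2 = v·v = 31.
Deficit = 31 − 468/19 = 121/19 ≥ 0, confirming Bessel's inequality. (The deficit equals ||v − Σ <v,e_j> e_j||^2, the squared distance from v to span{e_j}.)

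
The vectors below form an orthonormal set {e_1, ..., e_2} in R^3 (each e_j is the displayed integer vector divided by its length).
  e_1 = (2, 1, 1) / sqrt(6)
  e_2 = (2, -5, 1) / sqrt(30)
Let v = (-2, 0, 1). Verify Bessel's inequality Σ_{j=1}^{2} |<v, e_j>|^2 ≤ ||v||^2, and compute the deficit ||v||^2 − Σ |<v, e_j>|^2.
Σ |<v, e_j>|^2 = 9/5; ||v||^2 = 5; deficit = 16/5

Write each e_j = u_j / sqrt(<u_j, u_j>) where u_j is the displayed integer vector. Then <v, e_j> = <v, u_j> / sqrt(<u_j, u_j>), so |<v, e_j>|^2 = <v, u_j>^2 / <u_j, u_j>.
Coefficients: <v, e_1> = -3/sqrt(6), <v, e_2> = -3/sqrt(30).
Square and sum: Σ |<v, e_j>|^2 = 9/5.
Compute ||v||^2 = v·v = 5.
Deficit = 5 − 9/5 = 16/5 ≥ 0, confirming Bessel's inequality. (The deficit equals ||v − Σ <v,e_j> e_j||^2, the squared distance from v to span{e_j}.)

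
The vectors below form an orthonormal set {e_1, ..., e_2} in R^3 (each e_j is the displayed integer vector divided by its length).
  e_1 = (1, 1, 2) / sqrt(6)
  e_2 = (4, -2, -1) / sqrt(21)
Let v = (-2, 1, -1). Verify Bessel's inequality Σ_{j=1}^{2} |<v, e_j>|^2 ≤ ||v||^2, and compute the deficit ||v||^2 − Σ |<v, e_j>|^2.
Σ |<v, e_j>|^2 = 75/14; ||v||^2 = 6; deficit = 9/14

Write each e_j = u_j / sqrt(<u_j, u_j>) where u_j is the displayed integer vector. Then <v, e_j> = <v, u_j> / sqrt(<u_j, u_j>), so |<v, e_j>|^2 = <v, u_j>^2 / <u_j, u_j>.
Coefficients: <v, e_1> = -3/sqrt(6), <v, e_2> = -9/sqrt(21).
Square and sum: Σ |<v, e_j>|^2 = 75/14.
Compute ||v||^2 = v·v = 6.
Deficit = 6 − 75/14 = 9/14 ≥ 0, confirming Bessel's inequality. (The deficit equals ||v − Σ <v,e_j> e_j||^2, the squared distance from v to span{e_j}.)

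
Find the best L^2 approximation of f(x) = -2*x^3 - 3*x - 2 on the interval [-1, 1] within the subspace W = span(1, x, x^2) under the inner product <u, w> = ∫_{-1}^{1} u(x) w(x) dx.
g(x) = -21*x/5 - 2

The best approximation g ∈ W is the orthogonal projection of f onto W. Writing g = a_0 + a_1 x + a_2 x^2, the coefficients solve the normal equations G · a = b where
  G_{ij} = <φ_i, φ_j> and b_i = <f, φ_i>, with φ_0 = 1, φ_1 = x, φ_2 = x^2.
G =
  [2, 0, 2/3]
  [0, 2/3, 0]
  [2/3, 0, 2/5],
b = (-4, -14/5, -4/3).
Solving gives a_0 = -2, a_1 = -21/5, a_2 = 0, so
  g(x) = -21*x/5 - 2.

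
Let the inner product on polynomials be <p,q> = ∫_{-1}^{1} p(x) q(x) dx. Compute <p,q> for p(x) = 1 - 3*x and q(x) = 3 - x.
<p,q> = 8

Expand the product: p(x)·q(x) = 3*x^2 - 10*x + 3.
∫_{-1}^{1} of each monomial x^k gives [2/(k+1) if k even, 0 if k odd]. Integrating term-by-term (or equivalently evaluating the antiderivative F(x) = x^3 - 5*x^2 + 3*x at the endpoints):
  F(1) − F(−1) = -1 − (-9) = 8.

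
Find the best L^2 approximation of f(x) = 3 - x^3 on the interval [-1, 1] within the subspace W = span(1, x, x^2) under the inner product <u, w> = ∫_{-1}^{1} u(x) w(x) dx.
g(x) = 3 - 3*x/5

The best approximation g ∈ W is the orthogonal projection of f onto W. Writing g = a_0 + a_1 x + a_2 x^2, the coefficients solve the normal equations G · a = b where
  G_{ij} = <φ_i, φ_j> and b_i = <f, φ_i>, with φ_0 = 1, φ_1 = x, φ_2 = x^2.
G =
  [2, 0, 2/3]
  [0, 2/3, 0]
  [2/3, 0, 2/5],
b = (6, -2/5, 2).
Solving gives a_0 = 3, a_1 = -3/5, a_2 = 0, so
  g(x) = 3 - 3*x/5.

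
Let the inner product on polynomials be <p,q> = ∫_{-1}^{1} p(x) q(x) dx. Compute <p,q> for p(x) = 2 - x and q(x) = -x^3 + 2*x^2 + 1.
<p,q> = 106/15

Expand the product: p(x)·q(x) = x^4 - 4*x^3 + 4*x^2 - x + 2.
∫_{-1}^{1} of each monomial x^k gives [2/(k+1) if k even, 0 if k odd]. Integrating term-by-term (or equivalently evaluating the antiderivative F(x) = x^5/5 - x^4 + 4*x^3/3 - x^2/2 + 2*x at the endpoints):
  F(1) − F(−1) = 61/30 − (-151/30) = 106/15.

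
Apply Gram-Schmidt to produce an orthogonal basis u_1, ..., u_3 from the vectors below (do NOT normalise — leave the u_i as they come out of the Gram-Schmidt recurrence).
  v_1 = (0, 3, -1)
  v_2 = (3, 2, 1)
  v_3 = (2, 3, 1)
Orthogonal basis:
  u_1 = (0, 3, -1)
  u_2 = (3, 1/2, 3/2)
  u_3 = (-8/23, 24/115, 72/115)

Apply the Gram-Schmidt recurrence
  u_1 = v_1
  u_i = v_i − Σ_{j<i} ((v_i · u_j) / (u_j · u_j)) · u_j.

Step by step this gives:
  u_1 = (0, 3, -1)
  u_2 = (3, 1/2, 3/2)
  u_3 = (-8/23, 24/115, 72/115)

Orthogonality check:
  u_2 · u_1 = 0 (should be 0)
  u_3 · u_1 = 0 (should be 0)
  u_3 · u_2 = 0 (should be 0)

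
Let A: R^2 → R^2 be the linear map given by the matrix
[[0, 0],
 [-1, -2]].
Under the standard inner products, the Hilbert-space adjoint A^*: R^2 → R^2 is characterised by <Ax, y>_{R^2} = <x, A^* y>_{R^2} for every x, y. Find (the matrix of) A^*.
A^* = A^T =
[[0, -1],
 [0, -2]]

For real matrices with standard dot products, the defining identity <Ax, y> = <x, A^* y> gives (Ax)^T y = x^T (A^*) y, i.e. x^T A^T y = x^T (A^*) y. Since this holds for all x, y, we must have A^* = A^T. Therefore
A^* =
[[0, -1],
 [0, -2]].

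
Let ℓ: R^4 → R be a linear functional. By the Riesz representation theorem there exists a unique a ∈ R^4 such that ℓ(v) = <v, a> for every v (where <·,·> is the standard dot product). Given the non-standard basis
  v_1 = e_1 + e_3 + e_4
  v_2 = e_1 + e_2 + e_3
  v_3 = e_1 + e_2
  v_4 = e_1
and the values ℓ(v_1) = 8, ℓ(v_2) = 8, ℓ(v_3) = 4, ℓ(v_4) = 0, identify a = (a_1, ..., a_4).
a = (0, 4, 4, 4)

Write a = (a_1, ..., a_4) in the standard basis. For each basis vector v_i, ℓ(v_i) = <v_i, a> is a linear equation in the a_j's. Collect the n equations into a matrix system V a = ℓ, where row i of V is v_i (expressed in the standard basis). Since V is invertible (lower-triangular with 1s on the diagonal, up to permutation), solve by back-substitution:
  V =
[[1, 0, 1, 1],
 [1, 1, 1, 0],
 [1, 1, 0, 0],
 [1, 0, 0, 0]]
  V a = (8, 8, 4, 0)
Solving gives a = (0, 4, 4, 4).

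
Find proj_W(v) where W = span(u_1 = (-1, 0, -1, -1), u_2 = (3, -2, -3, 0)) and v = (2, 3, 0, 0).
proj_W(v) = (2/3, 0, 2/3, 2/3)

Set up U = [u_1 | ... | u_2] ∈ R^(4×2). The projector onto W = col(U) is P = U (U^T U)^(-1) U^T.
Compute U^T U =
  [3, 0]
  [0, 22],
and U^T v = (-2, 0).
Solve U^T U · c = U^T v for the coefficients: c = (-2/3, 0). The projection is proj_W(v) = U c.
Check: (v - proj_W(v)) · u_1 = 0  (should be 0).
Check: (v - proj_W(v)) · u_2 = 0  (should be 0).
Result: proj_W(v) = (2/3, 0, 2/3, 2/3).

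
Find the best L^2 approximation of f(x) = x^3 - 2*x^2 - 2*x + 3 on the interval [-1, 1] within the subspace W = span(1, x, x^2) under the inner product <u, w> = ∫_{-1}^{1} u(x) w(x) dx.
g(x) = -2*x^2 - 7*x/5 + 3

The best approximation g ∈ W is the orthogonal projection of f onto W. Writing g = a_0 + a_1 x + a_2 x^2, the coefficients solve the normal equations G · a = b where
  G_{ij} = <φ_i, φ_j> and b_i = <f, φ_i>, with φ_0 = 1, φ_1 = x, φ_2 = x^2.
G =
  [2, 0, 2/3]
  [0, 2/3, 0]
  [2/3, 0, 2/5],
b = (14/3, -14/15, 6/5).
Solving gives a_0 = 3, a_1 = -7/5, a_2 = -2, so
  g(x) = -2*x^2 - 7*x/5 + 3.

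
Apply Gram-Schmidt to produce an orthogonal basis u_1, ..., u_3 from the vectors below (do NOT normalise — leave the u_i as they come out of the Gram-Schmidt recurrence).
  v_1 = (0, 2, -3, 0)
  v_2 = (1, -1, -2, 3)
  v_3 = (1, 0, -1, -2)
Orthogonal basis:
  u_1 = (0, 2, -3, 0)
  u_2 = (1, -21/13, -14/13, 3)
  u_3 = (230/179, -165/179, -110/179, -205/179)

Apply the Gram-Schmidt recurrence
  u_1 = v_1
  u_i = v_i − Σ_{j<i} ((v_i · u_j) / (u_j · u_j)) · u_j.

Step by step this gives:
  u_1 = (0, 2, -3, 0)
  u_2 = (1, -21/13, -14/13, 3)
  u_3 = (230/179, -165/179, -110/179, -205/179)

Orthogonality check:
  u_2 · u_1 = 0 (should be 0)
  u_3 · u_1 = 0 (should be 0)
  u_3 · u_2 = 0 (should be 0)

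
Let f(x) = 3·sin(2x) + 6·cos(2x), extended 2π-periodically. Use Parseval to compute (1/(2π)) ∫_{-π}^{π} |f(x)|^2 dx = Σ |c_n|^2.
Σ |c_n|^2 = 45/2

Expand |f|^2 and use orthogonality of {sin(nx), cos(mx)} on [-π, π]:
  ∫_{-π}^{π} sin(nx)^2 dx = π, ∫ cos(mx)^2 dx = π, and cross terms integrate to 0.
So ∫_{-π}^{π} f(x)^2 dx = 3^2 · π + 6^2 · π = (9 + 36)π.
Divide by 2π: (9 + 36)/2 = 45/2.
By Parseval, this equals Σ |c_n|^2.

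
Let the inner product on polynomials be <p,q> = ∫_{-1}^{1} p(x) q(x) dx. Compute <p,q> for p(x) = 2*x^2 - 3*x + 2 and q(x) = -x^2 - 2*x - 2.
<p,q> = -44/5

Expand the product: p(x)·q(x) = -2*x^4 - x^3 + 2*x - 4.
∫_{-1}^{1} of each monomial x^k gives [2/(k+1) if k even, 0 if k odd]. Integrating term-by-term (or equivalently evaluating the antiderivative F(x) = -2*x^5/5 - x^4/4 + x^2 - 4*x at the endpoints):
  F(1) − F(−1) = -73/20 − (103/20) = -44/5.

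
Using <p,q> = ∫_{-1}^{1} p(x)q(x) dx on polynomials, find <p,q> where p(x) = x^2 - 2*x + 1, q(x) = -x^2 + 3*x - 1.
<p,q> = -116/15

Expand the product: p(x)·q(x) = -x^4 + 5*x^3 - 8*x^2 + 5*x - 1.
∫_{-1}^{1} of each monomial x^k gives [2/(k+1) if k even, 0 if k odd]. Integrating term-by-term (or equivalently evaluating the antiderivative F(x) = -x^5/5 + 5*x^4/4 - 8*x^3/3 + 5*x^2/2 - x at the endpoints):
  F(1) − F(−1) = -7/60 − (457/60) = -116/15.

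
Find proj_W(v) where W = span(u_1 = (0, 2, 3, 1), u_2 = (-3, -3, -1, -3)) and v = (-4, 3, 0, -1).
proj_W(v) = (-54/31, -1/31, 123/62, -55/62)

Set up U = [u_1 | ... | u_2] ∈ R^(4×2). The projector onto W = col(U) is P = U (U^T U)^(-1) U^T.
Compute U^T U =
  [14, -12]
  [-12, 28],
and U^T v = (5, 6).
Solve U^T U · c = U^T v for the coefficients: c = (53/62, 18/31). The projection is proj_W(v) = U c.
Check: (v - proj_W(v)) · u_1 = 0  (should be 0).
Check: (v - proj_W(v)) · u_2 = 0  (should be 0).
Result: proj_W(v) = (-54/31, -1/31, 123/62, -55/62).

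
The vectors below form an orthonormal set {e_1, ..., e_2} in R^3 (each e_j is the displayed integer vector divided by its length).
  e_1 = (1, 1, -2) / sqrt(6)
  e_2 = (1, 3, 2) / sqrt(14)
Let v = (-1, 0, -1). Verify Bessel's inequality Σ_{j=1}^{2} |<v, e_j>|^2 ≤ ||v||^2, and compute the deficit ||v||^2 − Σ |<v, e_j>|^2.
Σ |<v, e_j>|^2 = 17/21; ||v||^2 = 2; deficit = 25/21

Write each e_j = u_j / sqrt(<u_j, u_j>) where u_j is the displayed integer vector. Then <v, e_j> = <v, u_j> / sqrt(<u_j, u_j>), so |<v, e_j>|^2 = <v, u_j>^2 / <u_j, u_j>.
Coefficients: <v, e_1> = 1/sqrt(6), <v, e_2> = -3/sqrt(14).
Square and sum: Σ |<v, e_j>|^2 = 17/21.
Compute ||v||^2 = v·v = 2.
Deficit = 2 − 17/21 = 25/21 ≥ 0, confirming Bessel's inequality. (The deficit equals ||v − Σ <v,e_j> e_j||^2, the squared distance from v to span{e_j}.)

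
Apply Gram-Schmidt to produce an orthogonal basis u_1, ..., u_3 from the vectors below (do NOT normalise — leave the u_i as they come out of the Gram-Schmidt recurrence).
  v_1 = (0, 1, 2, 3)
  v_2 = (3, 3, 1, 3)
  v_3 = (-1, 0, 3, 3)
Orthogonal basis:
  u_1 = (0, 1, 2, 3)
  u_2 = (3, 2, -1, 0)
  u_3 = (2/7, -3/14, 3/7, -3/14)

Apply the Gram-Schmidt recurrence
  u_1 = v_1
  u_i = v_i − Σ_{j<i} ((v_i · u_j) / (u_j · u_j)) · u_j.

Step by step this gives:
  u_1 = (0, 1, 2, 3)
  u_2 = (3, 2, -1, 0)
  u_3 = (2/7, -3/14, 3/7, -3/14)

Orthogonality check:
  u_2 · u_1 = 0 (should be 0)
  u_3 · u_1 = 0 (should be 0)
  u_3 · u_2 = 0 (should be 0)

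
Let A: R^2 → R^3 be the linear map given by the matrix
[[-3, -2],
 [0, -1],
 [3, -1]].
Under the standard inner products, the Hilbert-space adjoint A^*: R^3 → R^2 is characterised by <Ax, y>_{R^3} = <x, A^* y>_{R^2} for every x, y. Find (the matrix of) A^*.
A^* = A^T =
[[-3, 0, 3],
 [-2, -1, -1]]

For real matrices with standard dot products, the defining identity <Ax, y> = <x, A^* y> gives (Ax)^T y = x^T (A^*) y, i.e. x^T A^T y = x^T (A^*) y. Since this holds for all x, y, we must have A^* = A^T. Therefore
A^* =
[[-3, 0, 3],
 [-2, -1, -1]].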